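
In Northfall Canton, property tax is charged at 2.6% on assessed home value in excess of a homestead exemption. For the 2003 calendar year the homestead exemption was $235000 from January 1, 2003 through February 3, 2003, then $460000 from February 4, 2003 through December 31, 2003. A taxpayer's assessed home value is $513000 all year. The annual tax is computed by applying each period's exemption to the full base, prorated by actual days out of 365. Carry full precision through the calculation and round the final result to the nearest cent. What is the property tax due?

$1922.93

January 1 – February 3, 2003: 34 days, exemption $235000 → ($513000 − $235000) × 2.6% × 34/365 = $673.2932
February 4 – December 31, 2003: 331 days, exemption $460000 → ($513000 − $460000) × 2.6% × 331/365 = $1249.6384
Total = $1922.9315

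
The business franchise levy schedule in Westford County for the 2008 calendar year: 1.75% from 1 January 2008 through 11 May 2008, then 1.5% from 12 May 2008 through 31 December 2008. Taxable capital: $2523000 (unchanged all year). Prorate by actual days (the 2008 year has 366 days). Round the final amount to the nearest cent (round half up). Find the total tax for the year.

1 January – 11 May 2008: 132 days at 1.75% → $2523000 × 1.75% × 132/366 = $15923.8525
12 May – 31 December 2008: 234 days at 1.5% → $2523000 × 1.5% × 234/366 = $24195.9836
Total = $40119.8361

$40119.84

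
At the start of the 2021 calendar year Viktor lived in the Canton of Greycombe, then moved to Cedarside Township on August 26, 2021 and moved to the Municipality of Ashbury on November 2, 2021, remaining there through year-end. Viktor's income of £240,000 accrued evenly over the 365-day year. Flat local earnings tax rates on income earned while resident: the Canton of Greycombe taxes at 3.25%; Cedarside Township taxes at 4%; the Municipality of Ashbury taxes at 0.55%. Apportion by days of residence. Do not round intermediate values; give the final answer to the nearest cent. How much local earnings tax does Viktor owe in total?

The Canton of Greycombe, January 1 – August 25, 2021: 237 days → £240,000 × 3.25% × 237/365 = £5,064.6575
Cedarside Township, August 26 – November 1, 2021: 68 days → £240,000 × 4% × 68/365 = £1,788.4932
The Municipality of Ashbury, November 2 – December 31, 2021: 60 days → £240,000 × 0.55% × 60/365 = £216.9863
Total = £7,070.1370

£7,070.14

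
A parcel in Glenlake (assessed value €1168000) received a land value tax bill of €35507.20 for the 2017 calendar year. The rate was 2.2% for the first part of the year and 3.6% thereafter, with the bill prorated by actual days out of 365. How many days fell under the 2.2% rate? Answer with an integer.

146 days

Let d = days at the first rate; then 365 − d days at the second rate.
€1168000 × [2.2%·d + 3.6%·(365−d)] / 365 = €35507.20
Solving gives d = 146, so the new rate took effect on May 27, 2017.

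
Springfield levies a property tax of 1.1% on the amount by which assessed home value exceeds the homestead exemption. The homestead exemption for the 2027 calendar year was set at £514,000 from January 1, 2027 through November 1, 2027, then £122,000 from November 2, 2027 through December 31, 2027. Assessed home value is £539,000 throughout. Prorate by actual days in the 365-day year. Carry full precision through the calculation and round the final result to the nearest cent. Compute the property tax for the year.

January 1 – November 1, 2027: 305 days, exemption £514,000 → (£539,000 − £514,000) × 1.1% × 305/365 = £229.7945
November 2 – December 31, 2027: 60 days, exemption £122,000 → (£539,000 − £122,000) × 1.1% × 60/365 = £754.0274
Total = £983.8219

£983.82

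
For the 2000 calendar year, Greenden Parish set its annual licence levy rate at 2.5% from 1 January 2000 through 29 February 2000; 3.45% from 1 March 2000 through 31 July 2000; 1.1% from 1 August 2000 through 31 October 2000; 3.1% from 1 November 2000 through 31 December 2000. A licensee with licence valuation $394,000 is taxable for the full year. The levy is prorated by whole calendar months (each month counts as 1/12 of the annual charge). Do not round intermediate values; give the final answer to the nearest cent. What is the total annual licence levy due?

1 January – 29 February 2000: 2 months at 2.5% → $394,000 × 2.5% × 2/12 = $1,641.6667
1 March – 31 July 2000: 5 months at 3.45% → $394,000 × 3.45% × 5/12 = $5,663.7500
1 August – 31 October 2000: 3 months at 1.1% → $394,000 × 1.1% × 3/12 = $1,083.5000
1 November – 31 December 2000: 2 months at 3.1% → $394,000 × 3.1% × 2/12 = $2,035.6667
Total = $10,424.5833

$10,424.58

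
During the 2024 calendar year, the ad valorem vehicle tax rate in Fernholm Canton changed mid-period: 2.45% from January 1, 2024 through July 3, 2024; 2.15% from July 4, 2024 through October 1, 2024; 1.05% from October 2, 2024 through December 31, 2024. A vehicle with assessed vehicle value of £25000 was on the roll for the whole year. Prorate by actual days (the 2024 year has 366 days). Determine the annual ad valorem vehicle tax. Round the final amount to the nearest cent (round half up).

January 1 – July 3, 2024: 185 days at 2.45% → £25000 × 2.45% × 185/366 = £309.5970
July 4 – October 1, 2024: 90 days at 2.15% → £25000 × 2.15% × 90/366 = £132.1721
October 2 – December 31, 2024: 91 days at 1.05% → £25000 × 1.05% × 91/366 = £65.2664
Total = £507.0355

£507.04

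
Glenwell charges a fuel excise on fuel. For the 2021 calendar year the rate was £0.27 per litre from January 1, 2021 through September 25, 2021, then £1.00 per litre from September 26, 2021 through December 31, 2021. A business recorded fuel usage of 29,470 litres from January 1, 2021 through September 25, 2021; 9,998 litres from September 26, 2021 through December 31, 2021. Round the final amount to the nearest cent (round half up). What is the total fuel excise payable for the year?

January 1 – September 25, 2021: 29,470 litres at £0.27/litre → £7,956.90
September 26 – December 31, 2021: 9,998 litres at £1.00/litre → £9,998.00

£17,954.90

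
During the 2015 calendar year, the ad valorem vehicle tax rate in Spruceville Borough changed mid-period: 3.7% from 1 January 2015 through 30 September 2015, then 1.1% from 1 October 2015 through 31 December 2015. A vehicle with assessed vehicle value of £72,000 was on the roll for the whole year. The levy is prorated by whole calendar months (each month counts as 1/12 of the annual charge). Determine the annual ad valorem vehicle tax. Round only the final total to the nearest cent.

1 January – 30 September 2015: 9 months at 3.7% → £72,000 × 3.7% × 9/12 = £1,998.0000
1 October – 31 December 2015: 3 months at 1.1% → £72,000 × 1.1% × 3/12 = £198.0000
Total = £2,196.0000

£2,196.00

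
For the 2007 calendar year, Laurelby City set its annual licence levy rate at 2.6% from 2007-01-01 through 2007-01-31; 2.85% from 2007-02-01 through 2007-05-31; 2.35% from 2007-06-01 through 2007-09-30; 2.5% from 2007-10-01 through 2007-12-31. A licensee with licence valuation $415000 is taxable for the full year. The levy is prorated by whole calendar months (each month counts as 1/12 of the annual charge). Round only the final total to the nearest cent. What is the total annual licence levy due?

$10686.25

2007-01-01 to 2007-01-31: 1 month at 2.6% → $415000 × 2.6% × 1/12 = $899.1667
2007-02-01 to 2007-05-31: 4 months at 2.85% → $415000 × 2.85% × 4/12 = $3942.5000
2007-06-01 to 2007-09-30: 4 months at 2.35% → $415000 × 2.35% × 4/12 = $3250.8333
2007-10-01 to 2007-12-31: 3 months at 2.5% → $415000 × 2.5% × 3/12 = $2593.7500
Total = $10686.2500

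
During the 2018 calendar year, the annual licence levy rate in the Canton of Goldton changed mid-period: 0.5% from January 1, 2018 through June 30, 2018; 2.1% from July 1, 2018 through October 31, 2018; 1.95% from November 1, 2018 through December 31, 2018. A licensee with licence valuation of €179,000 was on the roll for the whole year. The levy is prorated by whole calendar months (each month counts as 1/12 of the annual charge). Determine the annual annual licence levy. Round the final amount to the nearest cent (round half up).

January 1 – June 30, 2018: 6 months at 0.5% → €179,000 × 0.5% × 6/12 = €447.5000
July 1 – October 31, 2018: 4 months at 2.1% → €179,000 × 2.1% × 4/12 = €1,253.0000
November 1 – December 31, 2018: 2 months at 1.95% → €179,000 × 1.95% × 2/12 = €581.7500
Total = €2,282.2500

€2,282.25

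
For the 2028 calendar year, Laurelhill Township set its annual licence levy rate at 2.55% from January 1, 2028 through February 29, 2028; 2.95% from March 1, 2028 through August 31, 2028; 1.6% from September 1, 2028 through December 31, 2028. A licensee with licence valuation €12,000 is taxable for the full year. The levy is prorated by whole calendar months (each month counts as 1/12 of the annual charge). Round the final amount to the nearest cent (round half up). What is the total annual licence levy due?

January 1 – February 29, 2028: 2 months at 2.55% → €12,000 × 2.55% × 2/12 = €51.0000
March 1 – August 31, 2028: 6 months at 2.95% → €12,000 × 2.95% × 6/12 = €177.0000
September 1 – December 31, 2028: 4 months at 1.6% → €12,000 × 1.6% × 4/12 = €64.0000
Total = €292.0000

€292.00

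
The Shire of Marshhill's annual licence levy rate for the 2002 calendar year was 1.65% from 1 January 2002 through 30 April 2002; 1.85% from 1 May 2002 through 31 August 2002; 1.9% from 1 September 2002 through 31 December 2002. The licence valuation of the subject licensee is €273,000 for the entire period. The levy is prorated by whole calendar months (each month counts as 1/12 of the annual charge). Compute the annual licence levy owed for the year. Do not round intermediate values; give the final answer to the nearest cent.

€4,914.00

1 January – 30 April 2002: 4 months at 1.65% → €273,000 × 1.65% × 4/12 = €1,501.5000
1 May – 31 August 2002: 4 months at 1.85% → €273,000 × 1.85% × 4/12 = €1,683.5000
1 September – 31 December 2002: 4 months at 1.9% → €273,000 × 1.9% × 4/12 = €1,729.0000
Total = €4,914.0000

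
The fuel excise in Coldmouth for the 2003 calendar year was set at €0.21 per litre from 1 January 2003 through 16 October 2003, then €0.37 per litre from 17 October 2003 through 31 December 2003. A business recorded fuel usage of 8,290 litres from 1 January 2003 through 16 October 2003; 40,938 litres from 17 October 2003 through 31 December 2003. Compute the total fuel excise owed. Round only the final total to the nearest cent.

1 January – 16 October 2003: 8,290 litres at €0.21/litre → €1740.90
17 October – 31 December 2003: 40,938 litres at €0.37/litre → €15147.06

€16887.96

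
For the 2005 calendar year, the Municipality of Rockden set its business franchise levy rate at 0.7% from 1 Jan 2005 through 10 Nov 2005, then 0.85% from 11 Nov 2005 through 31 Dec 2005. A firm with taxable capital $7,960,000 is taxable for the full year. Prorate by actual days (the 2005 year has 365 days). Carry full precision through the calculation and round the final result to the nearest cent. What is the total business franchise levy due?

1 Jan – 10 Nov 2005: 314 days at 0.7% → $7,960,000 × 0.7% × 314/365 = $47,934.4658
11 Nov – 31 Dec 2005: 51 days at 0.85% → $7,960,000 × 0.85% × 51/365 = $9,453.8630
Total = $57,388.3288

$57,388.33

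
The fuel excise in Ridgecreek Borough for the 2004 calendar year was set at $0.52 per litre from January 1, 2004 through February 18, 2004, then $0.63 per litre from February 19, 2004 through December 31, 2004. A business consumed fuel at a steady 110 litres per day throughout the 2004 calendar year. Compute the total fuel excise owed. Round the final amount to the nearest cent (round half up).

$24,770.90

January 1 – February 18, 2004: 49 days × 110 litres/day = 5,390 litres at $0.52/litre → $2,802.80
February 19 – December 31, 2004: 317 days × 110 litres/day = 34,870 litres at $0.63/litre → $21,968.10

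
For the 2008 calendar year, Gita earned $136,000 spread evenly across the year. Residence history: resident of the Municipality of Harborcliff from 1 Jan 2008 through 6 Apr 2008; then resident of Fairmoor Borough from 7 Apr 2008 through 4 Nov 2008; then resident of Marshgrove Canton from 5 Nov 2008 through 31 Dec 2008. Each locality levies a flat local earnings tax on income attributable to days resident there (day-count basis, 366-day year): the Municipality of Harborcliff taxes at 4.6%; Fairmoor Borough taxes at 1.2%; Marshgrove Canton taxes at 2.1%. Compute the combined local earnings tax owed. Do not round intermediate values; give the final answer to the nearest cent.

$3,048.11

The Municipality of Harborcliff, 1 Jan – 6 Apr 2008: 97 days → $136,000 × 4.6% × 97/366 = $1,658.0109
Fairmoor Borough, 7 Apr – 4 Nov 2008: 212 days → $136,000 × 1.2% × 212/366 = $945.3115
Marshgrove Canton, 5 Nov – 31 Dec 2008: 57 days → $136,000 × 2.1% × 57/366 = $444.7869
Total = $3,048.1093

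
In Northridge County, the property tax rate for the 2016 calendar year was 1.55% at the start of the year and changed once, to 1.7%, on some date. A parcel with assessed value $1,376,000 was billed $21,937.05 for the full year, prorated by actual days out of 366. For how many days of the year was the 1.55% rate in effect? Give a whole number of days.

258 days

Let d = days at the first rate; then 366 − d days at the second rate.
$1,376,000 × [1.55%·d + 1.7%·(366−d)] / 366 = $21,937.05
Solving gives d = 258, so the new rate took effect on September 15, 2016.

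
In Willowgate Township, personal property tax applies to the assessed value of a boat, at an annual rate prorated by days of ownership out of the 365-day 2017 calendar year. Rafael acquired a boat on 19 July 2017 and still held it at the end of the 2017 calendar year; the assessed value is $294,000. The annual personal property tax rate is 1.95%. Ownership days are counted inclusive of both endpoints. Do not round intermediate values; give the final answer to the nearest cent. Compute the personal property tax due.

$2,607.34

Days held (19 July – 31 December 2017): 166 out of 365
Tax = $294,000 × 1.95% × 166/365 = $2,607.3370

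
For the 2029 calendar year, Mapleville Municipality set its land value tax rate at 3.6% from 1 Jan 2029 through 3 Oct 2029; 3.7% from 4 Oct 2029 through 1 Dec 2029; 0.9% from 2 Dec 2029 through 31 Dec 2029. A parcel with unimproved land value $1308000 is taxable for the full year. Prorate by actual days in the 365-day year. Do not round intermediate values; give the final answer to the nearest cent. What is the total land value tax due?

1 Jan – 3 Oct 2029: 276 days at 3.6% → $1308000 × 3.6% × 276/365 = $35606.2685
4 Oct – 1 Dec 2029: 59 days at 3.7% → $1308000 × 3.7% × 59/365 = $7822.9151
2 Dec – 31 Dec 2029: 30 days at 0.9% → $1308000 × 0.9% × 30/365 = $967.5616
Total = $44396.7452

$44396.75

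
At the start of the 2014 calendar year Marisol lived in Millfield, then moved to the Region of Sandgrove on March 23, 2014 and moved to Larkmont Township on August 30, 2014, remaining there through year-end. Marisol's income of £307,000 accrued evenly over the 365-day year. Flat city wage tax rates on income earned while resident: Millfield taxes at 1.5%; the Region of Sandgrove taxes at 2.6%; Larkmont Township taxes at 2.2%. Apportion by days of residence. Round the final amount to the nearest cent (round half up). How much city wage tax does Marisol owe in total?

Millfield, January 1 – March 22, 2014: 81 days → £307,000 × 1.5% × 81/365 = £1,021.9315
The Region of Sandgrove, March 23 – August 29, 2014: 160 days → £307,000 × 2.6% × 160/365 = £3,498.9589
Larkmont Township, August 30 – December 31, 2014: 124 days → £307,000 × 2.2% × 124/365 = £2,294.5096
Total = £6,815.4000

£6,815.40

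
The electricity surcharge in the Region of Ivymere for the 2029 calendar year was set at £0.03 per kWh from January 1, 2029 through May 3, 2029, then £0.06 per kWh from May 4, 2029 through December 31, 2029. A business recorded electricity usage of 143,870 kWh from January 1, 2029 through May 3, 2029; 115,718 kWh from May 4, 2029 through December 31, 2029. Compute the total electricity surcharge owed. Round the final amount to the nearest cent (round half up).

January 1 – May 3, 2029: 143,870 kWh at £0.03/kWh → £4316.10
May 4 – December 31, 2029: 115,718 kWh at £0.06/kWh → £6943.08

£11259.18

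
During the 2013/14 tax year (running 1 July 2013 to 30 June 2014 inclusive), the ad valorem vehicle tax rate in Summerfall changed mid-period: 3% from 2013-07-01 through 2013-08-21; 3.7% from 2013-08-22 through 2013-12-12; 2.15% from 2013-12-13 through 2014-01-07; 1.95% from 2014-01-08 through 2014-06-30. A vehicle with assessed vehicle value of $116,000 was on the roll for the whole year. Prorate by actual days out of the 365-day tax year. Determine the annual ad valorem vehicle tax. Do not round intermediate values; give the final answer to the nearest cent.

2013-07-01 to 2013-08-21: 52 days at 3% → $116,000 × 3% × 52/365 = $495.7808
2013-08-22 to 2013-12-12: 113 days at 3.7% → $116,000 × 3.7% × 113/365 = $1,328.7562
2013-12-13 to 2014-01-07: 26 days at 2.15% → $116,000 × 2.15% × 26/365 = $177.6548
2014-01-08 to 2014-06-30: 174 days at 1.95% → $116,000 × 1.95% × 174/365 = $1,078.3233
Total = $3,080.5151

$3,080.52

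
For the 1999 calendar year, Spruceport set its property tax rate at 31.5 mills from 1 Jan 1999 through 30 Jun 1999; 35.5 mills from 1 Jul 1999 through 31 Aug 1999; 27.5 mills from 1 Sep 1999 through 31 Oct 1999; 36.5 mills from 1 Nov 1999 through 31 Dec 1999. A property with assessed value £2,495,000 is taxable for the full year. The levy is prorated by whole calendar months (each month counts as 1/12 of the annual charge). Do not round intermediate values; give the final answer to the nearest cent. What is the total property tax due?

£80,671.67

1 Jan – 30 Jun 1999: 6 months at 31.5 mills → £2,495,000 × 3.15% × 6/12 = £39,296.2500
1 Jul – 31 Aug 1999: 2 months at 35.5 mills → £2,495,000 × 3.55% × 2/12 = £14,762.0833
1 Sep – 31 Oct 1999: 2 months at 27.5 mills → £2,495,000 × 2.75% × 2/12 = £11,435.4167
1 Nov – 31 Dec 1999: 2 months at 36.5 mills → £2,495,000 × 3.65% × 2/12 = £15,177.9167
Total = £80,671.6667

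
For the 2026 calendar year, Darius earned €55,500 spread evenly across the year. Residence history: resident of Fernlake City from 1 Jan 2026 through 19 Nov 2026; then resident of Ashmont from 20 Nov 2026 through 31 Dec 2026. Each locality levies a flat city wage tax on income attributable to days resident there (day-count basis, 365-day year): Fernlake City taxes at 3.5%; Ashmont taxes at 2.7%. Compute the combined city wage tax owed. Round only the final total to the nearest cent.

€1,891.41

Fernlake City, 1 Jan – 19 Nov 2026: 323 days → €55,500 × 3.5% × 323/365 = €1,718.9795
Ashmont, 20 Nov – 31 Dec 2026: 42 days → €55,500 × 2.7% × 42/365 = €172.4301
Total = €1,891.4096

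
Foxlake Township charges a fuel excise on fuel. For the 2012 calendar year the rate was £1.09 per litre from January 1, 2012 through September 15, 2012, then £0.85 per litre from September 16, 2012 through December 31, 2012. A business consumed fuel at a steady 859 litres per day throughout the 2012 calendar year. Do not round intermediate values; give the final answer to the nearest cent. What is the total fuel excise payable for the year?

£320,630.34

January 1 – September 15, 2012: 259 days × 859 litres/day = 222,481 litres at £1.09/litre → £242,504.29
September 16 – December 31, 2012: 107 days × 859 litres/day = 91,913 litres at £0.85/litre → £78,126.05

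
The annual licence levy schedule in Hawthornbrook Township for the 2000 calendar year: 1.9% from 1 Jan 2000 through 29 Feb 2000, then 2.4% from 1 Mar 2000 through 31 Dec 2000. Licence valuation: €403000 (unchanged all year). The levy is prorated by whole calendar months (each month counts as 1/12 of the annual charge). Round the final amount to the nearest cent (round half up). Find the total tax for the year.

1 Jan – 29 Feb 2000: 2 months at 1.9% → €403000 × 1.9% × 2/12 = €1276.1667
1 Mar – 31 Dec 2000: 10 months at 2.4% → €403000 × 2.4% × 10/12 = €8060.0000
Total = €9336.1667

€9336.17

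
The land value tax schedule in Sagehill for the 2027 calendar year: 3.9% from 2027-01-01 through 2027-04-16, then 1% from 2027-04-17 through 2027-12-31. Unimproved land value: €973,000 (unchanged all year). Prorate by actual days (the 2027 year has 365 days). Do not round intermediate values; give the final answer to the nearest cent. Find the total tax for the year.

2027-01-01 to 2027-04-16: 106 days at 3.9% → €973,000 × 3.9% × 106/365 = €11,020.2247
2027-04-17 to 2027-12-31: 259 days at 1% → €973,000 × 1% × 259/365 = €6,904.3014
Total = €17,924.5260

€17,924.53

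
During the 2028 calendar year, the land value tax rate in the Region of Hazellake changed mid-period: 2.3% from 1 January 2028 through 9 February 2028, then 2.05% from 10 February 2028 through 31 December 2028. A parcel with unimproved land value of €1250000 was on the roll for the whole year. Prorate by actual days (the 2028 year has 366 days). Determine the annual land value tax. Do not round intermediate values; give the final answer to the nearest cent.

1 January – 9 February 2028: 40 days at 2.3% → €1250000 × 2.3% × 40/366 = €3142.0765
10 February – 31 December 2028: 326 days at 2.05% → €1250000 × 2.05% × 326/366 = €22824.4536
Total = €25966.5301

€25966.53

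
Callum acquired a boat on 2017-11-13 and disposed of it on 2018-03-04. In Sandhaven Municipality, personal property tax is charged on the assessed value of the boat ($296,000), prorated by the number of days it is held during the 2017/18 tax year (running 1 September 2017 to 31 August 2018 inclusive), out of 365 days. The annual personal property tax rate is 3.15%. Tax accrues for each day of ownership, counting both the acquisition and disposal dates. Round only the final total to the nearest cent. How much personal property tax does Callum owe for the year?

Days held (2017-11-13 to 2018-03-04): 112 out of 365
Tax = $296,000 × 3.15% × 112/365 = $2,861.0630

$2,861.06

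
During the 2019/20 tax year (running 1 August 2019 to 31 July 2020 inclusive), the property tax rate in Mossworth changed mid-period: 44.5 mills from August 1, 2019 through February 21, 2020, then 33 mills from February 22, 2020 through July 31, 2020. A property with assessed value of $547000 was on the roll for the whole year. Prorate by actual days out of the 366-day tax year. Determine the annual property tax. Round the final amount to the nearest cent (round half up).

August 1, 2019 – February 21, 2020: 205 days at 44.5 mills → $547000 × 4.45% × 205/366 = $13633.9003
February 22 – July 31, 2020: 161 days at 33 mills → $547000 × 3.3% × 161/366 = $7940.4672
Total = $21574.3675

$21574.37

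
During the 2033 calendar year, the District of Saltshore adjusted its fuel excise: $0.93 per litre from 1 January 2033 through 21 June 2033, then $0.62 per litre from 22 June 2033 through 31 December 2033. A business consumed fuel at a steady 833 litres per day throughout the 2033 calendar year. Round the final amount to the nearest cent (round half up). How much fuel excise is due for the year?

1 January – 21 June 2033: 172 days × 833 litres/day = 143,276 litres at $0.93/litre → $133,246.68
22 June – 31 December 2033: 193 days × 833 litres/day = 160,769 litres at $0.62/litre → $99,676.78

$232,923.46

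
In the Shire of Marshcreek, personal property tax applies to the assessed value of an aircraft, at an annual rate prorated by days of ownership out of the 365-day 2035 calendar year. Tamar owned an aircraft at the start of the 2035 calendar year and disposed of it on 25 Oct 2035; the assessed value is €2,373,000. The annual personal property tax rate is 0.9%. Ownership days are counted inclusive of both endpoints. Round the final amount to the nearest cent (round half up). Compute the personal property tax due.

Days held (1 Jan – 25 Oct 2035): 298 out of 365
Tax = €2,373,000 × 0.9% × 298/365 = €17,436.6740

€17,436.67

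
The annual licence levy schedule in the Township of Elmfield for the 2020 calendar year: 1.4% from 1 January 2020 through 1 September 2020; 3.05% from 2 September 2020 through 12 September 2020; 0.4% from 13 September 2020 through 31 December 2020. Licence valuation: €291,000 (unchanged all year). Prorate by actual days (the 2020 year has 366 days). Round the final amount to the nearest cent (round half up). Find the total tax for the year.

€3,343.72

1 January – 1 September 2020: 245 days at 1.4% → €291,000 × 1.4% × 245/366 = €2,727.1311
2 September – 12 September 2020: 11 days at 3.05% → €291,000 × 3.05% × 11/366 = €266.7500
13 September – 31 December 2020: 110 days at 0.4% → €291,000 × 0.4% × 110/366 = €349.8361
Total = €3,343.7172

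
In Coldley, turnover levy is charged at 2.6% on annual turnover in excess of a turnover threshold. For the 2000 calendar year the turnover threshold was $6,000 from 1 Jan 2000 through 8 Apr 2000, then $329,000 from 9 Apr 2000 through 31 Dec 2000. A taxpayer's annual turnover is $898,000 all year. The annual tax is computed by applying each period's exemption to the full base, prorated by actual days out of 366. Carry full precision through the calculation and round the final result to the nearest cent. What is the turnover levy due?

$17,065.59

1 Jan – 8 Apr 2000: 99 days, exemption $6,000 → ($898,000 − $6,000) × 2.6% × 99/366 = $6,273.2459
9 Apr – 31 Dec 2000: 267 days, exemption $329,000 → ($898,000 − $329,000) × 2.6% × 267/366 = $10,792.3443
Total = $17,065.5902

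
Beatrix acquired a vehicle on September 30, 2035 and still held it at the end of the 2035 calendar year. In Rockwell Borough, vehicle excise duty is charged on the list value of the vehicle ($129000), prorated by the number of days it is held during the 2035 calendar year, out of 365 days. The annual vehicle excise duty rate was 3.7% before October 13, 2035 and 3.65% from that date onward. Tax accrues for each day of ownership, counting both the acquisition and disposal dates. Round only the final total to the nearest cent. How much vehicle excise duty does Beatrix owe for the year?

$1202.00

September 30 – October 12, 2035: 13 days at 3.7% → $129000 × 3.7% × 13/365 = $169.9973
October 13 – December 31, 2035: 80 days at 3.65% → $129000 × 3.65% × 80/365 = $1032.0000
Total = $1201.9973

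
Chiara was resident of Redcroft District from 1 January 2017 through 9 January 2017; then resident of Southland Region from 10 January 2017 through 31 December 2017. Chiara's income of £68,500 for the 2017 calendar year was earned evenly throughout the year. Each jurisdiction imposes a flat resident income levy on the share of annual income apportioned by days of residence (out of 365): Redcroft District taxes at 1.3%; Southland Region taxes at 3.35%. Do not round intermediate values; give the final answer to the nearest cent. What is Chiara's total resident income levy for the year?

£2,260.12

Redcroft District, 1 January – 9 January 2017: 9 days → £68,500 × 1.3% × 9/365 = £21.9575
Southland Region, 10 January – 31 December 2017: 356 days → £68,500 × 3.35% × 356/365 = £2,238.1671
Total = £2,260.1247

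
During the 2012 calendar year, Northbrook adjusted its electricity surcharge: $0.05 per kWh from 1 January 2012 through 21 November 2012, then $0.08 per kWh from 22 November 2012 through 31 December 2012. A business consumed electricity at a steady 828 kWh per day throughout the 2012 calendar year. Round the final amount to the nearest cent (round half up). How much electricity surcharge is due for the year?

$16146.00

1 January – 21 November 2012: 326 days × 828 kWh/day = 269,928 kWh at $0.05/kWh → $13496.40
22 November – 31 December 2012: 40 days × 828 kWh/day = 33,120 kWh at $0.08/kWh → $2649.60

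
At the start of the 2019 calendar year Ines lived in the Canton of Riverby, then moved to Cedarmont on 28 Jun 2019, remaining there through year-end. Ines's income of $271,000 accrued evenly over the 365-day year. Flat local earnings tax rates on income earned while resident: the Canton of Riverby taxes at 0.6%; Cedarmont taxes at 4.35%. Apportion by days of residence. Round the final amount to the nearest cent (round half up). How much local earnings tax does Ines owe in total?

The Canton of Riverby, 1 Jan – 27 Jun 2019: 178 days → $271,000 × 0.6% × 178/365 = $792.9534
Cedarmont, 28 Jun – 31 Dec 2019: 187 days → $271,000 × 4.35% × 187/365 = $6,039.5877
Total = $6,832.5411

$6,832.54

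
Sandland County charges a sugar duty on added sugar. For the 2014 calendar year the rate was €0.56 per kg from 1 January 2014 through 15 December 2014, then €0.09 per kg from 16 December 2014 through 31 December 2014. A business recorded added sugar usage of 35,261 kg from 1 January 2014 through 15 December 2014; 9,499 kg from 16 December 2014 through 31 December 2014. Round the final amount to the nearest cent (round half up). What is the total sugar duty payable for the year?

€20,601.07

1 January – 15 December 2014: 35,261 kg at €0.56/kg → €19,746.16
16 December – 31 December 2014: 9,499 kg at €0.09/kg → €854.91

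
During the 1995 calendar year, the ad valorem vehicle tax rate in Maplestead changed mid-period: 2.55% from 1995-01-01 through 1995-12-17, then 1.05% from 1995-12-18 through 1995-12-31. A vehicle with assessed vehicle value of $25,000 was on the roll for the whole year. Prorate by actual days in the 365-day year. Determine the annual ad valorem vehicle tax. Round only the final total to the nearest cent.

$623.12

1995-01-01 to 1995-12-17: 351 days at 2.55% → $25,000 × 2.55% × 351/365 = $613.0479
1995-12-18 to 1995-12-31: 14 days at 1.05% → $25,000 × 1.05% × 14/365 = $10.0685
Total = $623.1164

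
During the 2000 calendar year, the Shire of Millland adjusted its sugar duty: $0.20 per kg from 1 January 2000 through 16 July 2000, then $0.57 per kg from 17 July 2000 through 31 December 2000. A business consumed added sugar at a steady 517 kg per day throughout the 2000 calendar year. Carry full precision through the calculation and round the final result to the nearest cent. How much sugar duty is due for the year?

1 January – 16 July 2000: 198 days × 517 kg/day = 102,366 kg at $0.20/kg → $20473.20
17 July – 31 December 2000: 168 days × 517 kg/day = 86,856 kg at $0.57/kg → $49507.92

$69981.12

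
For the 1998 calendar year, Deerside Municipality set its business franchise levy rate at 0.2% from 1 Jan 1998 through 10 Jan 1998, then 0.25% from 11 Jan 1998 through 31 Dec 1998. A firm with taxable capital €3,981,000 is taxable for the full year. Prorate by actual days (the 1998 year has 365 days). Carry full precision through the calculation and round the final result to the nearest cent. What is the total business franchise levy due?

€9,897.97

1 Jan – 10 Jan 1998: 10 days at 0.2% → €3,981,000 × 0.2% × 10/365 = €218.1370
11 Jan – 31 Dec 1998: 355 days at 0.25% → €3,981,000 × 0.25% × 355/365 = €9,679.8288
Total = €9,897.9658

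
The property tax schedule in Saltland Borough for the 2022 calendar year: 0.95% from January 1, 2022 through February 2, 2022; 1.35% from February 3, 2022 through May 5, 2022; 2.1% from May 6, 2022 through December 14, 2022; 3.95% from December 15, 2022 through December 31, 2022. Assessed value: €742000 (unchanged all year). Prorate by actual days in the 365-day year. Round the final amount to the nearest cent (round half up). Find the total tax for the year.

January 1 – February 2, 2022: 33 days at 0.95% → €742000 × 0.95% × 33/365 = €637.3068
February 3 – May 5, 2022: 92 days at 1.35% → €742000 × 1.35% × 92/365 = €2524.8329
May 6 – December 14, 2022: 223 days at 2.1% → €742000 × 2.1% × 223/365 = €9519.9616
December 15 – December 31, 2022: 17 days at 3.95% → €742000 × 3.95% × 17/365 = €1365.0767
Total = €14047.1781

€14047.18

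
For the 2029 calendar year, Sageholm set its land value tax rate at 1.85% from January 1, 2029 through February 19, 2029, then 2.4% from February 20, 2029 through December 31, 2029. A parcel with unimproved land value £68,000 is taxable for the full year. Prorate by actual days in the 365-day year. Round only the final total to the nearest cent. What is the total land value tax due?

January 1 – February 19, 2029: 50 days at 1.85% → £68,000 × 1.85% × 50/365 = £172.3288
February 20 – December 31, 2029: 315 days at 2.4% → £68,000 × 2.4% × 315/365 = £1,408.4384
Total = £1,580.7671

£1,580.77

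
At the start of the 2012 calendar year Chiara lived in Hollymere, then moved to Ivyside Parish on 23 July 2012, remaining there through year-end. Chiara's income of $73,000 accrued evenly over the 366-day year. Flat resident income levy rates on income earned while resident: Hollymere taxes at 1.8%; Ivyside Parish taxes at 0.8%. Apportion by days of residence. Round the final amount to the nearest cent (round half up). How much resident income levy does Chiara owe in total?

Hollymere, 1 January – 22 July 2012: 204 days → $73,000 × 1.8% × 204/366 = $732.3934
Ivyside Parish, 23 July – 31 December 2012: 162 days → $73,000 × 0.8% × 162/366 = $258.4918
Total = $990.8852

$990.89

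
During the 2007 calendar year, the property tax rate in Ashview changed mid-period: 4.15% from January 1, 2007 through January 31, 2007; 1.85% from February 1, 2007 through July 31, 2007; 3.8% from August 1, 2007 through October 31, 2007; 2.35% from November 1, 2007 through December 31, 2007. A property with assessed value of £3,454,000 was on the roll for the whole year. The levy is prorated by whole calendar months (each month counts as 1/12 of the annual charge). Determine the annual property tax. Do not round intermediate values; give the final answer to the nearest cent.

£90,235.75

January 1 – January 31, 2007: 1 month at 4.15% → £3,454,000 × 4.15% × 1/12 = £11,945.0833
February 1 – July 31, 2007: 6 months at 1.85% → £3,454,000 × 1.85% × 6/12 = £31,949.5000
August 1 – October 31, 2007: 3 months at 3.8% → £3,454,000 × 3.8% × 3/12 = £32,813.0000
November 1 – December 31, 2007: 2 months at 2.35% → £3,454,000 × 2.35% × 2/12 = £13,528.1667
Total = £90,235.7500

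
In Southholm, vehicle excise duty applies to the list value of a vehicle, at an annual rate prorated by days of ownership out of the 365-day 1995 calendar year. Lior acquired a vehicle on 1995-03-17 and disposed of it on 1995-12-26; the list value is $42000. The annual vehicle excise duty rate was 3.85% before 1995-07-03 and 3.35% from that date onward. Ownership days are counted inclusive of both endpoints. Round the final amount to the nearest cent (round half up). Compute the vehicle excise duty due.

$1160.75

1995-03-17 to 1995-07-02: 108 days at 3.85% → $42000 × 3.85% × 108/365 = $478.4548
1995-07-03 to 1995-12-26: 177 days at 3.35% → $42000 × 3.35% × 177/365 = $682.2986
Total = $1160.7534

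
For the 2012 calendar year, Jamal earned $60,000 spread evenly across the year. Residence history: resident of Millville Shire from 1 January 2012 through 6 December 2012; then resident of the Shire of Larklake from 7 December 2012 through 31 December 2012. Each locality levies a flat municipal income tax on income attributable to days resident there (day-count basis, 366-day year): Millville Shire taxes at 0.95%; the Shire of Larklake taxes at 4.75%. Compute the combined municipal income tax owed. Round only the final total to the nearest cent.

Millville Shire, 1 January – 6 December 2012: 341 days → $60,000 × 0.95% × 341/366 = $531.0656
The Shire of Larklake, 7 December – 31 December 2012: 25 days → $60,000 × 4.75% × 25/366 = $194.6721
Total = $725.7377

$725.74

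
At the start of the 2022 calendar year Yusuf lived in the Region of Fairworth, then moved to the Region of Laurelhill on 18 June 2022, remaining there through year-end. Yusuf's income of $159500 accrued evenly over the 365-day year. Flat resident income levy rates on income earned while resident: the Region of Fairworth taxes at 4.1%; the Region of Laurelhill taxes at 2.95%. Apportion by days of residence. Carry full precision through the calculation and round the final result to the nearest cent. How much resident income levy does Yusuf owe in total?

$5549.51

The Region of Fairworth, 1 January – 17 June 2022: 168 days → $159500 × 4.1% × 168/365 = $3009.9616
The Region of Laurelhill, 18 June – 31 December 2022: 197 days → $159500 × 2.95% × 197/365 = $2539.5459
Total = $5549.5075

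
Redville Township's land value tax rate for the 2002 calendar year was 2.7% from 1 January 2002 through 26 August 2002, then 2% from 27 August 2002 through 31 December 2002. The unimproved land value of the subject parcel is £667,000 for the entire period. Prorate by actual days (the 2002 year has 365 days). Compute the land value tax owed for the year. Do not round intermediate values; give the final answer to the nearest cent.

£16,384.44

1 January – 26 August 2002: 238 days at 2.7% → £667,000 × 2.7% × 238/365 = £11,742.8548
27 August – 31 December 2002: 127 days at 2% → £667,000 × 2% × 127/365 = £4,641.5890
Total = £16,384.4438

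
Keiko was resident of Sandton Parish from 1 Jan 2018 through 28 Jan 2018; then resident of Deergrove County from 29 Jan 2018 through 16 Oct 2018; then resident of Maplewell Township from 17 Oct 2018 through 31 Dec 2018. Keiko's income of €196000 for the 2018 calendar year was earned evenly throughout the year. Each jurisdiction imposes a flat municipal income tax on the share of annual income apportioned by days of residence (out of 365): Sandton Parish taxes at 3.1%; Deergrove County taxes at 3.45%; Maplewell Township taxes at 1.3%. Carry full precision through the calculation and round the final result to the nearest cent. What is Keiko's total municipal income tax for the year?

Sandton Parish, 1 Jan – 28 Jan 2018: 28 days → €196000 × 3.1% × 28/365 = €466.1041
Deergrove County, 29 Jan – 16 Oct 2018: 261 days → €196000 × 3.45% × 261/365 = €4835.2932
Maplewell Township, 17 Oct – 31 Dec 2018: 76 days → €196000 × 1.3% × 76/365 = €530.5425
Total = €5831.9397

€5831.94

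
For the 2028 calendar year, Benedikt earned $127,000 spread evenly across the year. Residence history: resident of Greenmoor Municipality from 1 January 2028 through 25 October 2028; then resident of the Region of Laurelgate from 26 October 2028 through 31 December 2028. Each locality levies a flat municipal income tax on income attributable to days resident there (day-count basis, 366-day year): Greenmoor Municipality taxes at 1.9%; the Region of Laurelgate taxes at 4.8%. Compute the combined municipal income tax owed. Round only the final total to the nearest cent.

Greenmoor Municipality, 1 January – 25 October 2028: 299 days → $127,000 × 1.9% × 299/366 = $1,971.2760
The Region of Laurelgate, 26 October – 31 December 2028: 67 days → $127,000 × 4.8% × 67/366 = $1,115.9344
Total = $3,087.2104

$3,087.21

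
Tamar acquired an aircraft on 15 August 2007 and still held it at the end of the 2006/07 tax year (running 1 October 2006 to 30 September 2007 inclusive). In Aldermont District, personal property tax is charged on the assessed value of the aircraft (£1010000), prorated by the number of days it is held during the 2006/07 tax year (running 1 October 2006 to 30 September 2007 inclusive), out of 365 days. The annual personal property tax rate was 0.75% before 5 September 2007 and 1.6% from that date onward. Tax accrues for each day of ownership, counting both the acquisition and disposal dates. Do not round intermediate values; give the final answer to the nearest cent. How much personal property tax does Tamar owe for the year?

15 August – 4 September 2007: 21 days at 0.75% → £1010000 × 0.75% × 21/365 = £435.8219
5 September – 30 September 2007: 26 days at 1.6% → £1010000 × 1.6% × 26/365 = £1151.1233
Total = £1586.9452

£1586.95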